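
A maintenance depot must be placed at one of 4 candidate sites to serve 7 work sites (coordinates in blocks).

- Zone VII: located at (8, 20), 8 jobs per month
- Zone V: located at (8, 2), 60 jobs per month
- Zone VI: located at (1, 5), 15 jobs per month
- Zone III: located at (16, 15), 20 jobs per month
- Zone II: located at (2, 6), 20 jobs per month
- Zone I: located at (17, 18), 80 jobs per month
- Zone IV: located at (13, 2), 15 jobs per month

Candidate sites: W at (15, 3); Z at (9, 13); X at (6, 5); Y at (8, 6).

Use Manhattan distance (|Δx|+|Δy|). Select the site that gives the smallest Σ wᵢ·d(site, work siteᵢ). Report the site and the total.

Y, total 2747 blocks

Total weighted distance at each candidate:
  W (15, 3): total = 2897
  Z (9, 13): total = 2749
  X (6, 5): total = 3081
  Y (8, 6): total = 2747
Minimum is at Y with total 2747 blocks.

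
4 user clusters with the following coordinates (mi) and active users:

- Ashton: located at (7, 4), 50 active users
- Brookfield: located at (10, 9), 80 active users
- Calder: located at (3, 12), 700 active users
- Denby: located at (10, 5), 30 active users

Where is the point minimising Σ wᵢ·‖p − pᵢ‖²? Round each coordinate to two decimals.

The minimiser of Σwᵢ‖p−pᵢ‖² is the weighted centroid p* = (Σwᵢpᵢ)/(Σwᵢ).
Σwᵢ = 860.
Σwᵢxᵢ = 50·7 + 80·10 + 700·3 + 30·10 = 3550.
Σwᵢyᵢ = 50·4 + 80·9 + 700·12 + 30·5 = 9470.
x* = 3550/860 = 4.13, y* = 9470/860 = 11.01.

(4.13, 11.01)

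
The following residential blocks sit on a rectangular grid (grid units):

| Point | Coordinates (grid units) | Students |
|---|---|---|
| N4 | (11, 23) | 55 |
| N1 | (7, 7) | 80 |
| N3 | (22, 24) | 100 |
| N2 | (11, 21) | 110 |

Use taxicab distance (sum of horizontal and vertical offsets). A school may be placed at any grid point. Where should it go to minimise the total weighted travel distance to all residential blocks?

Manhattan distance separates: Σwᵢ(|x−xᵢ|+|y−yᵢ|) = Σwᵢ|x−xᵢ| + Σwᵢ|y−yᵢ|, so x and y are optimised independently as 1-D weighted medians.
Total weight W = 345; half = 172.5.
x-coordinate, sorted with cumulative weight:
  x=7 (N1, w=80) cum 80
  x=11 (N4, w=55) cum 135
  x=11 (N2, w=110) cum 245  ← median
  x=22 (N3, w=100) cum 345
⇒ x* = 11
y-coordinate, sorted with cumulative weight:
  y=7 (N1, w=80) cum 80
  y=21 (N2, w=110) cum 190  ← median
  y=23 (N4, w=55) cum 245
  y=24 (N3, w=100) cum 345
⇒ y* = 21

(11, 21)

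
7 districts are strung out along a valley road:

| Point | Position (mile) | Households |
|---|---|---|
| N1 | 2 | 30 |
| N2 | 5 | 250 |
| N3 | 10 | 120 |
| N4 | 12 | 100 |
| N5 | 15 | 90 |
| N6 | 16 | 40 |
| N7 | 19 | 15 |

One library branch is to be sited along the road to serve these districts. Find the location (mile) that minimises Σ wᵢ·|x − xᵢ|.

x = 10

For a sum of weighted absolute distances on a line, the optimum is the weighted median (not the mean). Total weight W = 645; half-weight = 322.5.
Sort by position and accumulate weight:
  mile 2 (N1, w=30) → cum 30
  mile 5 (N2, w=250) → cum 280
  mile 10 (N3, w=120) → cum 400  ≥ 322.5 → median here
  mile 12 (N4, w=100) → cum 500
  mile 15 (N5, w=90) → cum 590
  mile 16 (N6, w=40) → cum 630
  mile 19 (N7, w=15) → cum 645
Optimal location: mile 10.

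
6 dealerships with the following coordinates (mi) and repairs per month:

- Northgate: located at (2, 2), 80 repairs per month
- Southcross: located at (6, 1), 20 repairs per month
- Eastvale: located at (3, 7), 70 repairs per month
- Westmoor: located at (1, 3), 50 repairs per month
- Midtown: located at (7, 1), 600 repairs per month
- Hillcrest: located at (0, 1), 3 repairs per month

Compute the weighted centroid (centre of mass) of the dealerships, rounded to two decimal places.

The minimiser of Σwᵢ‖p−pᵢ‖² is the weighted centroid p* = (Σwᵢpᵢ)/(Σwᵢ).
Σwᵢ = 823.
Σwᵢxᵢ = 80·2 + 20·6 + 70·3 + 50·1 + 600·7 + 3·0 = 4740.
Σwᵢyᵢ = 80·2 + 20·1 + 70·7 + 50·3 + 600·1 + 3·1 = 1423.
x* = 4740/823 = 5.76, y* = 1423/823 = 1.73.

(5.76, 1.73)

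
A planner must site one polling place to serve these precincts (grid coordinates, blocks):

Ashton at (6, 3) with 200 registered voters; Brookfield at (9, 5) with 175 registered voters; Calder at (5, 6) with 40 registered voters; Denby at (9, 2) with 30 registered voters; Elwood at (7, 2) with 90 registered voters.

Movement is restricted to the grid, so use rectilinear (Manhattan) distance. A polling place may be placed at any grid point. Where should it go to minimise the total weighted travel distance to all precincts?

(7, 3)

Manhattan distance separates: Σwᵢ(|x−xᵢ|+|y−yᵢ|) = Σwᵢ|x−xᵢ| + Σwᵢ|y−yᵢ|, so x and y are optimised independently as 1-D weighted medians.
Total weight W = 535; half = 267.5.
x-coordinate, sorted with cumulative weight:
  x=5 (Calder, w=40) cum 40
  x=6 (Ashton, w=200) cum 240
  x=7 (Elwood, w=90) cum 330  ← median
  x=9 (Brookfield, w=175) cum 505
  x=9 (Denby, w=30) cum 535
⇒ x* = 7
y-coordinate, sorted with cumulative weight:
  y=2 (Denby, w=30) cum 30
  y=2 (Elwood, w=90) cum 120
  y=3 (Ashton, w=200) cum 320  ← median
  y=5 (Brookfield, w=175) cum 495
  y=6 (Calder, w=40) cum 535
⇒ y* = 3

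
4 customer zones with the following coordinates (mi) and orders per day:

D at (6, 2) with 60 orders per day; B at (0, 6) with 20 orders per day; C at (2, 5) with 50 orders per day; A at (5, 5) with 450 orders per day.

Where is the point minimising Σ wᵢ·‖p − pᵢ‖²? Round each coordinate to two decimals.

The minimiser of Σwᵢ‖p−pᵢ‖² is the weighted centroid p* = (Σwᵢpᵢ)/(Σwᵢ).
Σwᵢ = 580.
Σwᵢxᵢ = 60·6 + 20·0 + 50·2 + 450·5 = 2710.
Σwᵢyᵢ = 60·2 + 20·6 + 50·5 + 450·5 = 2740.
x* = 2710/580 = 4.67, y* = 2740/580 = 4.72.

(4.67, 4.72)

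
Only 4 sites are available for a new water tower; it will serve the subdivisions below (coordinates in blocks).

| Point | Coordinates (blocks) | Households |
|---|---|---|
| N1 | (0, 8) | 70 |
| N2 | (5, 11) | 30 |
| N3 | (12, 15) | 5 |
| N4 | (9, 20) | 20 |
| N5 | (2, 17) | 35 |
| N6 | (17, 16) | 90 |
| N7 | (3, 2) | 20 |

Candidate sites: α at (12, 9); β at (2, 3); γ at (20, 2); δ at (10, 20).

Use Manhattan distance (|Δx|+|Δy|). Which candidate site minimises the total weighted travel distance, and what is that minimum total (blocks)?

α, total 3520 blocks

Total weighted distance at each candidate:
  α (12, 9): total = 3520
  β (2, 3): total = 4460
  γ (20, 2): total = 6250
  δ (10, 20): total = 3890
Minimum is at α with total 3520 blocks.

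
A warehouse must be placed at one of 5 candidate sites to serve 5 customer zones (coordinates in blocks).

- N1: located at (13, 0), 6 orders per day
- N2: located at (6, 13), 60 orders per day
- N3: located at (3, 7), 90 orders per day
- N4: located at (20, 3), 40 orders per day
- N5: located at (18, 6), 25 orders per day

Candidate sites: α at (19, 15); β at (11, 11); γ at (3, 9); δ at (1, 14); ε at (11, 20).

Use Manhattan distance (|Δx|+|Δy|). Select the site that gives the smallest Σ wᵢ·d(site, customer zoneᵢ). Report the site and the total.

Total weighted distance at each candidate:
  α (19, 15): total = 3956
  β (11, 11): total = 2558
  γ (3, 9): total = 2084
  δ (1, 14): total = 3151
  ε (11, 20): total = 4307
Minimum is at γ with total 2084 blocks.

γ, total 2084 blocks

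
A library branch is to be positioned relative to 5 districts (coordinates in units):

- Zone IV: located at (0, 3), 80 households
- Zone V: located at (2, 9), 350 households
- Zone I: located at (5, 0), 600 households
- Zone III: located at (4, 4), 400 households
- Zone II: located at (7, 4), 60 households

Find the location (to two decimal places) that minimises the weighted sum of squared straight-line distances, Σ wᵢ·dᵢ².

(3.84, 3.51)

The minimiser of Σwᵢ‖p−pᵢ‖² is the weighted centroid p* = (Σwᵢpᵢ)/(Σwᵢ).
Σwᵢ = 1490.
Σwᵢxᵢ = 80·0 + 350·2 + 600·5 + 400·4 + 60·7 = 5720.
Σwᵢyᵢ = 80·3 + 350·9 + 600·0 + 400·4 + 60·4 = 5230.
x* = 5720/1490 = 3.84, y* = 5230/1490 = 3.51.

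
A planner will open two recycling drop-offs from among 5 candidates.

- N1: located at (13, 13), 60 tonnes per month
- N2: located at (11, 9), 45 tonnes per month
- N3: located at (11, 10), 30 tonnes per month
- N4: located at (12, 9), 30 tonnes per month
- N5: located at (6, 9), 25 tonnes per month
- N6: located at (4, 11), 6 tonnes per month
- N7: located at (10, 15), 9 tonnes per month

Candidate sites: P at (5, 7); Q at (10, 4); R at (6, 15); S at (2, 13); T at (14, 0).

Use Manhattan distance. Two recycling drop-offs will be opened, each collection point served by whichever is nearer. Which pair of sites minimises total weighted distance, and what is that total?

{Q, R}, total 1452

Evaluate every pair (each demand assigned to the nearer of the two):
  {Q, R}: total = 1452
  {P, R}: total = 1581
  {P, Q}: total = 1614
  {Q, S}: total = 1664
  {P, S}: total = 1749
  {Q, T}: total = 1812
  {R, T}: total = 1887
  {R, S}: total = 1905
  {P, T}: total = 1962
  {S, T}: total = 2204
Best pair: {Q, R} with total 1452.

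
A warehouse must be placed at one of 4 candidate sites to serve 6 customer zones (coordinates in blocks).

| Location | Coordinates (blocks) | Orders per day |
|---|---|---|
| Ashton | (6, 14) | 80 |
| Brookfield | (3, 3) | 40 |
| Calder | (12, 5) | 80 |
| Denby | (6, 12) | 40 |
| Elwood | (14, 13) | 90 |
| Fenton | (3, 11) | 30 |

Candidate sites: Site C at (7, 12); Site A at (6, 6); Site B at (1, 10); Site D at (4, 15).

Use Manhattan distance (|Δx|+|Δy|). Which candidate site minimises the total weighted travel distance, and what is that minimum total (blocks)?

Site C, total 2630 blocks

Total weighted distance at each candidate:
  Site C (7, 12): total = 2630
  Site A (6, 6): total = 3270
  Site B (1, 10): total = 4170
  Site D (4, 15): total = 3630
Minimum is at Site C with total 2630 blocks.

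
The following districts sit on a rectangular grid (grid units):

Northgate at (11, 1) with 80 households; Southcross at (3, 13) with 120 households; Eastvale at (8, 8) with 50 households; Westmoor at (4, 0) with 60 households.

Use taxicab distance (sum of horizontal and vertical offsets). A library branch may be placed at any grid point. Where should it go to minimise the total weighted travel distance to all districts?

Manhattan distance separates: Σwᵢ(|x−xᵢ|+|y−yᵢ|) = Σwᵢ|x−xᵢ| + Σwᵢ|y−yᵢ|, so x and y are optimised independently as 1-D weighted medians.
Total weight W = 310; half = 155.
x-coordinate, sorted with cumulative weight:
  x=3 (Southcross, w=120) cum 120
  x=4 (Westmoor, w=60) cum 180  ← median
  x=8 (Eastvale, w=50) cum 230
  x=11 (Northgate, w=80) cum 310
⇒ x* = 4
y-coordinate, sorted with cumulative weight:
  y=0 (Westmoor, w=60) cum 60
  y=1 (Northgate, w=80) cum 140
  y=8 (Eastvale, w=50) cum 190  ← median
  y=13 (Southcross, w=120) cum 310
⇒ y* = 8

(4, 8)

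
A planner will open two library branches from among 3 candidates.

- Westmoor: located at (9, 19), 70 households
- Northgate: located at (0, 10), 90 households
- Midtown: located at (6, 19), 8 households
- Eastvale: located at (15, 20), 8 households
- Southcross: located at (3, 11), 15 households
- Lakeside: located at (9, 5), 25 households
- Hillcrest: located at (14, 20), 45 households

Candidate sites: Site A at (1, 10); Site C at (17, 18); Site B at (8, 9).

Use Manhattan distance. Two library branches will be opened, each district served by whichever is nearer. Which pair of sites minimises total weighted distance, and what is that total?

Evaluate every pair (each demand assigned to the nearer of the two):
  {Site A, Site C}: total = 1443
  {Site C, Site B}: total = 2023
  {Site A, Site B}: total = 2035
Best pair: {Site A, Site C} with total 1443.

{Site A, Site C}, total 1443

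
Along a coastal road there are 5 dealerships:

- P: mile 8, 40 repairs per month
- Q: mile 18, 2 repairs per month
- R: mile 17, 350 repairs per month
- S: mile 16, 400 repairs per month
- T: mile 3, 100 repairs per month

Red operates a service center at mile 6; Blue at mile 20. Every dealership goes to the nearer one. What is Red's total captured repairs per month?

The indifferent point is the midpoint (6+20)/2 = 13; dealerships left of it (closer to Red at 6) go to Red, those right go to Blue.
  T at 3 (w=100) → Red
  P at 8 (w=40) → Red
  S at 16 (w=400) → Blue
  R at 17 (w=350) → Blue
  Q at 18 (w=2) → Blue
Red captures 140; Blue captures 752.

140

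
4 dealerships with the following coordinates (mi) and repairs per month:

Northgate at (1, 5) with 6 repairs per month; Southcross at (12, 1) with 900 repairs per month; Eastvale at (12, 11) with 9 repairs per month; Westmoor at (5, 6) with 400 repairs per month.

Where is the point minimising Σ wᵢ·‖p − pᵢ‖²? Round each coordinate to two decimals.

The minimiser of Σwᵢ‖p−pᵢ‖² is the weighted centroid p* = (Σwᵢpᵢ)/(Σwᵢ).
Σwᵢ = 1315.
Σwᵢxᵢ = 6·1 + 900·12 + 9·12 + 400·5 = 12914.
Σwᵢyᵢ = 6·5 + 900·1 + 9·11 + 400·6 = 3429.
x* = 12914/1315 = 9.82, y* = 3429/1315 = 2.61.

(9.82, 2.61)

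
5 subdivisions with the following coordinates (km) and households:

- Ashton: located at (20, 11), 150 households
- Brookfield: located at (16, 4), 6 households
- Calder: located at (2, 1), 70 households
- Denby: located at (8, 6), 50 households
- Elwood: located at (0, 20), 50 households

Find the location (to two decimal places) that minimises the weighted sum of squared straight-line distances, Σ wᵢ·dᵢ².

(11.15, 9.34)

The minimiser of Σwᵢ‖p−pᵢ‖² is the weighted centroid p* = (Σwᵢpᵢ)/(Σwᵢ).
Σwᵢ = 326.
Σwᵢxᵢ = 150·20 + 6·16 + 70·2 + 50·8 + 50·0 = 3636.
Σwᵢyᵢ = 150·11 + 6·4 + 70·1 + 50·6 + 50·20 = 3044.
x* = 3636/326 = 11.15, y* = 3044/326 = 9.34.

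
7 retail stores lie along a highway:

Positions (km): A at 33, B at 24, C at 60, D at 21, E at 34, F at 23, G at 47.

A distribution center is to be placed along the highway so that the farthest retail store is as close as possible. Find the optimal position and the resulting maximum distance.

The 1-center on a line is the midpoint of the two extreme points: leftmost at 21, rightmost at 60.
Optimal location = (21 + 60)/2 = 40.5; maximum distance = (60 − 21)/2 = 19.5.

location 40.5, max distance 19.5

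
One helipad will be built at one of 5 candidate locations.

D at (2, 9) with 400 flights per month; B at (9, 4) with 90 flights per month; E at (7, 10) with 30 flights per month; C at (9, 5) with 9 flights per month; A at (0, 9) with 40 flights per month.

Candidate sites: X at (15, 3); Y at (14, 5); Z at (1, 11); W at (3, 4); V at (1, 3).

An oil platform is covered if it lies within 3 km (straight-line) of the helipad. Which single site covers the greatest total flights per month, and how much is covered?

Z, covering 440

Coverage radius r = 3 km; a point is covered iff (Δx)²+(Δy)² ≤ 3² = 9.
  X (15, 3): covers {none} → 0
  Y (14, 5): covers {none} → 0
  Z (1, 11): covers {D, A} → 440
  W (3, 4): covers {none} → 0
  V (1, 3): covers {none} → 0
Maximum coverage at Z: 440 flights per month.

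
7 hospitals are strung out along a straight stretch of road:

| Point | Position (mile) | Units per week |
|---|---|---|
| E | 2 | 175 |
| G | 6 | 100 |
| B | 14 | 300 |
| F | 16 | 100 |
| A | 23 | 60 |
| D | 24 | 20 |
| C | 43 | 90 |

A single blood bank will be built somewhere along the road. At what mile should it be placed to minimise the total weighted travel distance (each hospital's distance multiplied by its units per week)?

For a sum of weighted absolute distances on a line, the optimum is the weighted median (not the mean). Total weight W = 845; half-weight = 422.5.
Sort by position and accumulate weight:
  mile 2 (E, w=175) → cum 175
  mile 6 (G, w=100) → cum 275
  mile 14 (B, w=300) → cum 575  ≥ 422.5 → median here
  mile 16 (F, w=100) → cum 675
  mile 23 (A, w=60) → cum 735
  mile 24 (D, w=20) → cum 755
  mile 43 (C, w=90) → cum 845
Optimal location: mile 14.

x = 14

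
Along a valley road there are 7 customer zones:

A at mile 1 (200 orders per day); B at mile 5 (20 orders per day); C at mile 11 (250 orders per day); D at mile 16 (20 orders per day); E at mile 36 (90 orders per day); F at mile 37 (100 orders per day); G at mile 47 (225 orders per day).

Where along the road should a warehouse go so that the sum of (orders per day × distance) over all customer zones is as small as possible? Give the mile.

x = 11

For a sum of weighted absolute distances on a line, the optimum is the weighted median (not the mean). Total weight W = 905; half-weight = 452.5.
Sort by position and accumulate weight:
  mile 1 (A, w=200) → cum 200
  mile 5 (B, w=20) → cum 220
  mile 11 (C, w=250) → cum 470  ≥ 452.5 → median here
  mile 16 (D, w=20) → cum 490
  mile 36 (E, w=90) → cum 580
  mile 37 (F, w=100) → cum 680
  mile 47 (G, w=225) → cum 905
Optimal location: mile 11.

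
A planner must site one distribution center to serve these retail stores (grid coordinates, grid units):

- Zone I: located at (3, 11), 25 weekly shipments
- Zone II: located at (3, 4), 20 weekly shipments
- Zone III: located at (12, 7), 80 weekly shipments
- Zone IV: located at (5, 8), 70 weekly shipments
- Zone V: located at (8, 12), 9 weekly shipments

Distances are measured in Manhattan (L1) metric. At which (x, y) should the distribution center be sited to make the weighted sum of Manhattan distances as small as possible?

Manhattan distance separates: Σwᵢ(|x−xᵢ|+|y−yᵢ|) = Σwᵢ|x−xᵢ| + Σwᵢ|y−yᵢ|, so x and y are optimised independently as 1-D weighted medians.
Total weight W = 204; half = 102.
x-coordinate, sorted with cumulative weight:
  x=3 (Zone I, w=25) cum 25
  x=3 (Zone II, w=20) cum 45
  x=5 (Zone IV, w=70) cum 115  ← median
  x=8 (Zone V, w=9) cum 124
  x=12 (Zone III, w=80) cum 204
⇒ x* = 5
y-coordinate, sorted with cumulative weight:
  y=4 (Zone II, w=20) cum 20
  y=7 (Zone III, w=80) cum 100
  y=8 (Zone IV, w=70) cum 170  ← median
  y=11 (Zone I, w=25) cum 195
  y=12 (Zone V, w=9) cum 204
⇒ y* = 8

(5, 8)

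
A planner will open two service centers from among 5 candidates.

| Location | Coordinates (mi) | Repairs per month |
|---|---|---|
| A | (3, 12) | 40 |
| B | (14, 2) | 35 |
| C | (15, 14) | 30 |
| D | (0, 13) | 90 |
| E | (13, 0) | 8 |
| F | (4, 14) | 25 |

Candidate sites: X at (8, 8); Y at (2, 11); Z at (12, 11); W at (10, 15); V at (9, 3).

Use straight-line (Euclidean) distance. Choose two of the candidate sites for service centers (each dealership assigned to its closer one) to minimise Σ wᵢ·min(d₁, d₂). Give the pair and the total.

{Y, Z}, total 939.6

Evaluate every pair (each demand assigned to the nearer of the two):
  {Y, Z}: total = 939.6
  {Y, V}: total = 995.6
  {X, Y}: total = 1050.3
  {Y, W}: total = 1152.7
  {W, V}: total = 1746.0
  {X, V}: total = 1780.5
  {X, W}: total = 1782.7
  {X, Z}: total = 1785.2
  {Z, W}: total = 1912.8
  {Z, V}: total = 2016.5
Best pair: {Y, Z} with total 939.6.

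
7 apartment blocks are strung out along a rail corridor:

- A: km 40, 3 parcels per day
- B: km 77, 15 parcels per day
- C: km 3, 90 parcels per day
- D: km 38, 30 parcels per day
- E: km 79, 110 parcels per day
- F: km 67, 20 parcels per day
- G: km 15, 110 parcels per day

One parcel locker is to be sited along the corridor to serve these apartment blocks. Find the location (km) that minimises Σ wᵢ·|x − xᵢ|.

For a sum of weighted absolute distances on a line, the optimum is the weighted median (not the mean). Total weight W = 378; half-weight = 189.
Sort by position and accumulate weight:
  km 3 (C, w=90) → cum 90
  km 15 (G, w=110) → cum 200  ≥ 189 → median here
  km 38 (D, w=30) → cum 230
  km 40 (A, w=3) → cum 233
  km 67 (F, w=20) → cum 253
  km 77 (B, w=15) → cum 268
  km 79 (E, w=110) → cum 378
Optimal location: km 15.

x = 15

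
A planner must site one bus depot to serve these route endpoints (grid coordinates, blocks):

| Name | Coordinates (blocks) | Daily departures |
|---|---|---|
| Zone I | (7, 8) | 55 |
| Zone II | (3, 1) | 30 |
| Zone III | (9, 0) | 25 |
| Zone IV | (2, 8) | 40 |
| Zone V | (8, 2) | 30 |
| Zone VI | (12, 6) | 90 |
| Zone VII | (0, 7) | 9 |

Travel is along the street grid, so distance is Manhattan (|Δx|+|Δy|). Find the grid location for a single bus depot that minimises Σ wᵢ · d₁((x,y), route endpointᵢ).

(8, 6)

Manhattan distance separates: Σwᵢ(|x−xᵢ|+|y−yᵢ|) = Σwᵢ|x−xᵢ| + Σwᵢ|y−yᵢ|, so x and y are optimised independently as 1-D weighted medians.
Total weight W = 279; half = 139.5.
x-coordinate, sorted with cumulative weight:
  x=0 (Zone VII, w=9) cum 9
  x=2 (Zone IV, w=40) cum 49
  x=3 (Zone II, w=30) cum 79
  x=7 (Zone I, w=55) cum 134
  x=8 (Zone V, w=30) cum 164  ← median
  x=9 (Zone III, w=25) cum 189
  x=12 (Zone VI, w=90) cum 279
⇒ x* = 8
y-coordinate, sorted with cumulative weight:
  y=0 (Zone III, w=25) cum 25
  y=1 (Zone II, w=30) cum 55
  y=2 (Zone V, w=30) cum 85
  y=6 (Zone VI, w=90) cum 175  ← median
  y=7 (Zone VII, w=9) cum 184
  y=8 (Zone I, w=55) cum 239
  y=8 (Zone IV, w=40) cum 279
⇒ y* = 6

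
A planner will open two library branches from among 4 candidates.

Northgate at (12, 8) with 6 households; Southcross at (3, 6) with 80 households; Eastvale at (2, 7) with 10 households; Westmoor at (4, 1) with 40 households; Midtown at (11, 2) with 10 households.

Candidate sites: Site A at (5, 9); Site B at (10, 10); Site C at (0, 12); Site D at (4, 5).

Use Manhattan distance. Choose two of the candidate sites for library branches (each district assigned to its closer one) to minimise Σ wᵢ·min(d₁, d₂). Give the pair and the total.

{Site B, Site D}, total 474

Evaluate every pair (each demand assigned to the nearer of the two):
  {Site B, Site D}: total = 474
  {Site A, Site D}: total = 508
  {Site C, Site D}: total = 526
  {Site A, Site B}: total = 924
  {Site A, Site C}: total = 988
  {Site B, Site C}: total = 1504
Best pair: {Site B, Site D} with total 474.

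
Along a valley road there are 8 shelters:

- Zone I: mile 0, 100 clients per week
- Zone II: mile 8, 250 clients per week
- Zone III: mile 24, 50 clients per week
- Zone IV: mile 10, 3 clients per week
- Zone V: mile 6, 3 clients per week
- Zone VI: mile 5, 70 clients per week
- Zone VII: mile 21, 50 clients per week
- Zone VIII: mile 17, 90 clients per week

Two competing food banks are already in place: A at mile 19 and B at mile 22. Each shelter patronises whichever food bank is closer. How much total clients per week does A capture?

The indifferent point is the midpoint (19+22)/2 = 20.5; shelters left of it (closer to A at 19) go to A, those right go to B.
  Zone I at 0 (w=100) → A
  Zone VI at 5 (w=70) → A
  Zone V at 6 (w=3) → A
  Zone II at 8 (w=250) → A
  Zone IV at 10 (w=3) → A
  Zone VIII at 17 (w=90) → A
  Zone VII at 21 (w=50) → B
  Zone III at 24 (w=50) → B
A captures 516; B captures 100.

516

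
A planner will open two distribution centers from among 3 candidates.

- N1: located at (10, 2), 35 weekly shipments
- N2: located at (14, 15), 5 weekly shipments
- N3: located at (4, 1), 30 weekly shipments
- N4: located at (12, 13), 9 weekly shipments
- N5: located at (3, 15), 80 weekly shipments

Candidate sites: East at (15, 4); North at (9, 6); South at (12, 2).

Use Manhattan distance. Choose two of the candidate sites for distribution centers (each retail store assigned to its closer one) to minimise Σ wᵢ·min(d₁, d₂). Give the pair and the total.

Evaluate every pair (each demand assigned to the nearer of the two):
  {North, South}: total = 1700
  {East, North}: total = 1825
  {East, South}: total = 2259
Best pair: {North, South} with total 1700.

{North, South}, total 1700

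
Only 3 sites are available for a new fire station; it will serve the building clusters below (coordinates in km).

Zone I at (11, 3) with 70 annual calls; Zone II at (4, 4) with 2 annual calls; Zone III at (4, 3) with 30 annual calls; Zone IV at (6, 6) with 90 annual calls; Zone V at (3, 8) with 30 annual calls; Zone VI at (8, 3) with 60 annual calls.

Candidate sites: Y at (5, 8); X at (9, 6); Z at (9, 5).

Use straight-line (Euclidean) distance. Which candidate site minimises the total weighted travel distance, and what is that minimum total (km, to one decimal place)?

Total weighted distance at each candidate:
  Y (5, 8): total = 1319.0
  X (9, 6): total = 1087.6
  Z (9, 5): total = 989.8
Minimum is at Z with total 989.8 km.

Z, total 989.8 km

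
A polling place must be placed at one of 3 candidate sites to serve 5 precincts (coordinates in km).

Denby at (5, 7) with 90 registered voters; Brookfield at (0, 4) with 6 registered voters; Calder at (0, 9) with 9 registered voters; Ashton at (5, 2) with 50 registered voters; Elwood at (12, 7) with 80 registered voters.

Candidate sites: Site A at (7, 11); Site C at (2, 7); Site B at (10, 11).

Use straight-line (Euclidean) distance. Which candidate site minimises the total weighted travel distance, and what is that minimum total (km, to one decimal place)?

Total weighted distance at each candidate:
  Site A (7, 11): total = 1500.6
  Site C (2, 7): total = 1408.6
  Site B (10, 11): total = 1613.9
Minimum is at Site C with total 1408.6 km.

Site C, total 1408.6 km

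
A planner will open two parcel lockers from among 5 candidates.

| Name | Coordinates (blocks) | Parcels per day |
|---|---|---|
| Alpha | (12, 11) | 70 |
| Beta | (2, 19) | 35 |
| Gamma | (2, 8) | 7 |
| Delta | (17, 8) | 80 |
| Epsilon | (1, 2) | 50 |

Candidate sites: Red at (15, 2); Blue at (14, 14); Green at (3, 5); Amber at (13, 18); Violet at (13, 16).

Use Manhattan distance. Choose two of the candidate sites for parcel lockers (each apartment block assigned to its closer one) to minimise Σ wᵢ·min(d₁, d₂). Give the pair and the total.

Evaluate every pair (each demand assigned to the nearer of the two):
  {Blue, Green}: total = 1873
  {Green, Violet}: total = 2148
  {Red, Green}: total = 2283
  {Green, Amber}: total = 2378
  {Red, Violet}: total = 2383
  {Red, Blue}: total = 2411
  {Red, Amber}: total = 2453
  {Blue, Amber}: total = 2866
  {Blue, Violet}: total = 2936
  {Amber, Violet}: total = 3233
Best pair: {Blue, Green} with total 1873.

{Blue, Green}, total 1873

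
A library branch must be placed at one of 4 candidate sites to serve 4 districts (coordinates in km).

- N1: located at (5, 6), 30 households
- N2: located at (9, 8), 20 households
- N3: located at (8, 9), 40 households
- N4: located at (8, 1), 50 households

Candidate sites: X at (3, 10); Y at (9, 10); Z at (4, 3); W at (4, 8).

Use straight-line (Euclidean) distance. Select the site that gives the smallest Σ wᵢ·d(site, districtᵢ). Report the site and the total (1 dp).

Total weighted distance at each candidate:
  X (3, 10): total = 979.4
  Y (9, 10): total = 719.0
  Z (4, 3): total = 748.3
  W (4, 8): total = 735.1
Minimum is at Y with total 719.0 km.

Y, total 719.0 km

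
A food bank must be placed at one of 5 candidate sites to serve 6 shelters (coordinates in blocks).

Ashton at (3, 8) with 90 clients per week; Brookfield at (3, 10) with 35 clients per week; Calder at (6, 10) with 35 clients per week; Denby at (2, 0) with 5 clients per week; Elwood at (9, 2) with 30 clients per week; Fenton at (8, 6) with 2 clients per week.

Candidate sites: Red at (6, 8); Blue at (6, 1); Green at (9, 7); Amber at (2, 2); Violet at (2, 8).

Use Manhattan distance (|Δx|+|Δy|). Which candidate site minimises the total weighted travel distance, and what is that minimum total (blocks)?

Violet, total 851 blocks

Total weighted distance at each candidate:
  Red (6, 8): total = 853
  Blue (6, 1): total = 1794
  Green (9, 7): total = 1379
  Amber (2, 2): total = 1605
  Violet (2, 8): total = 851
Minimum is at Violet with total 851 blocks.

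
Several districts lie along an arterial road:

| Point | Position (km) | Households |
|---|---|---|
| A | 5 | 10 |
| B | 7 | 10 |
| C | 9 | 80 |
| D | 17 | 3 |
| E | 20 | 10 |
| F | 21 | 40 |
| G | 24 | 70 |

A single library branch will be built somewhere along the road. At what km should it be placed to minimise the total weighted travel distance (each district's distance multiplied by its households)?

For a sum of weighted absolute distances on a line, the optimum is the weighted median (not the mean). Total weight W = 223; half-weight = 111.5.
Sort by position and accumulate weight:
  km 5 (A, w=10) → cum 10
  km 7 (B, w=10) → cum 20
  km 9 (C, w=80) → cum 100
  km 17 (D, w=3) → cum 103
  km 20 (E, w=10) → cum 113  ≥ 111.5 → median here
  km 21 (F, w=40) → cum 153
  km 24 (G, w=70) → cum 223
Optimal location: km 20.

x = 20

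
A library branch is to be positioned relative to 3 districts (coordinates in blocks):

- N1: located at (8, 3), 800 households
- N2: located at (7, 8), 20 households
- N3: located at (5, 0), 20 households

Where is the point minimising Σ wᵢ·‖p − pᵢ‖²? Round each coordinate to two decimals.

The minimiser of Σwᵢ‖p−pᵢ‖² is the weighted centroid p* = (Σwᵢpᵢ)/(Σwᵢ).
Σwᵢ = 840.
Σwᵢxᵢ = 800·8 + 20·7 + 20·5 = 6640.
Σwᵢyᵢ = 800·3 + 20·8 + 20·0 = 2560.
x* = 6640/840 = 7.90, y* = 2560/840 = 3.05.

(7.90, 3.05)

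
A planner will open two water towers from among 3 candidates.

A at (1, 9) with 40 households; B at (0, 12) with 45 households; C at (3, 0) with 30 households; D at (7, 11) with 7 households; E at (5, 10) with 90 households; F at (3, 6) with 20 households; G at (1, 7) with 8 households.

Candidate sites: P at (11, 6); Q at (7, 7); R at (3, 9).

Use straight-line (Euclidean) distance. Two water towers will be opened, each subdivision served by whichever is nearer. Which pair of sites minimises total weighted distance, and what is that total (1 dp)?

{Q, R}, total 824.7

Evaluate every pair (each demand assigned to the nearer of the two):
  {Q, R}: total = 824.7
  {P, R}: total = 856.1
  {P, Q}: total = 1364.9
Best pair: {Q, R} with total 824.7.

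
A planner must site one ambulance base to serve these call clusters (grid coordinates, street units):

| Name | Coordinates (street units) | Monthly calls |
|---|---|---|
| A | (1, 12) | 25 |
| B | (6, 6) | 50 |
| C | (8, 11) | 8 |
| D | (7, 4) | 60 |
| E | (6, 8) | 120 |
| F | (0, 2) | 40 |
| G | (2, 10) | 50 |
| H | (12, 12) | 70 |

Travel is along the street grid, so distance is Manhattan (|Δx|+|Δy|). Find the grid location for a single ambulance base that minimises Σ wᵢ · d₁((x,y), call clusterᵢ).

Manhattan distance separates: Σwᵢ(|x−xᵢ|+|y−yᵢ|) = Σwᵢ|x−xᵢ| + Σwᵢ|y−yᵢ|, so x and y are optimised independently as 1-D weighted medians.
Total weight W = 423; half = 211.5.
x-coordinate, sorted with cumulative weight:
  x=0 (F, w=40) cum 40
  x=1 (A, w=25) cum 65
  x=2 (G, w=50) cum 115
  x=6 (B, w=50) cum 165
  x=6 (E, w=120) cum 285  ← median
  x=7 (D, w=60) cum 345
  x=8 (C, w=8) cum 353
  x=12 (H, w=70) cum 423
⇒ x* = 6
y-coordinate, sorted with cumulative weight:
  y=2 (F, w=40) cum 40
  y=4 (D, w=60) cum 100
  y=6 (B, w=50) cum 150
  y=8 (E, w=120) cum 270  ← median
  y=10 (G, w=50) cum 320
  y=11 (C, w=8) cum 328
  y=12 (A, w=25) cum 353
  y=12 (H, w=70) cum 423
⇒ y* = 8

(6, 8)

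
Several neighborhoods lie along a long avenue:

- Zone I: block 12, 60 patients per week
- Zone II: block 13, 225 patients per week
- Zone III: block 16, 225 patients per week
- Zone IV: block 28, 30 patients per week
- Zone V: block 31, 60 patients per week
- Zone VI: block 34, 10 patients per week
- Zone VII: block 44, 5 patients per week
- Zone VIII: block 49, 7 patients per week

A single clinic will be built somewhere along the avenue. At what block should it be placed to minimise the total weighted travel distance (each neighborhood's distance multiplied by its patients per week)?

For a sum of weighted absolute distances on a line, the optimum is the weighted median (not the mean). Total weight W = 622; half-weight = 311.
Sort by position and accumulate weight:
  block 12 (Zone I, w=60) → cum 60
  block 13 (Zone II, w=225) → cum 285
  block 16 (Zone III, w=225) → cum 510  ≥ 311 → median here
  block 28 (Zone IV, w=30) → cum 540
  block 31 (Zone V, w=60) → cum 600
  block 34 (Zone VI, w=10) → cum 610
  block 44 (Zone VII, w=5) → cum 615
  block 49 (Zone VIII, w=7) → cum 622
Optimal location: block 16.

x = 16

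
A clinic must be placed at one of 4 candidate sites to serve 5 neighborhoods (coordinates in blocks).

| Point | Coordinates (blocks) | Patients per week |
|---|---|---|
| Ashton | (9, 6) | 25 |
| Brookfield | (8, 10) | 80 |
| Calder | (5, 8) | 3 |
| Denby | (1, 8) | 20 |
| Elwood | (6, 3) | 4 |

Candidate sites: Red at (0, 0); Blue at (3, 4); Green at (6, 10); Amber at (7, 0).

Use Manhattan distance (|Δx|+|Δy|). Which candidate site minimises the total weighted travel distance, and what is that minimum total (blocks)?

Green, total 512 blocks

Total weighted distance at each candidate:
  Red (0, 0): total = 2070
  Blue (3, 4): total = 1234
  Green (6, 10): total = 512
  Amber (7, 0): total = 1406
Minimum is at Green with total 512 blocks.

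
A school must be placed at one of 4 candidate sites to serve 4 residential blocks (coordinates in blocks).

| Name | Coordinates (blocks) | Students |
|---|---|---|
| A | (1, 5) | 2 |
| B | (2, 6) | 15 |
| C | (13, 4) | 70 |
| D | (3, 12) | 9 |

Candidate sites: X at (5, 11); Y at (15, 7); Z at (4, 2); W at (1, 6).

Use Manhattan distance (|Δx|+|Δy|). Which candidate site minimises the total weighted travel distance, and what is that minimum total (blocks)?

Total weighted distance at each candidate:
  X (5, 11): total = 1217
  Y (15, 7): total = 745
  Z (4, 2): total = 971
  W (1, 6): total = 1069
Minimum is at Y with total 745 blocks.

Y, total 745 blocks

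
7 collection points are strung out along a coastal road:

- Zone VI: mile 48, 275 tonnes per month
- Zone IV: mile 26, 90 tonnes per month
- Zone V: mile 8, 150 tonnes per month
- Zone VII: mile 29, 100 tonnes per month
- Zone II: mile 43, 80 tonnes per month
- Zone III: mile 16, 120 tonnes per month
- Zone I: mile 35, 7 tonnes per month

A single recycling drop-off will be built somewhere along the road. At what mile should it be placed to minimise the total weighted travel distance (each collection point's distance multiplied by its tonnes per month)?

For a sum of weighted absolute distances on a line, the optimum is the weighted median (not the mean). Total weight W = 822; half-weight = 411.
Sort by position and accumulate weight:
  mile 8 (Zone V, w=150) → cum 150
  mile 16 (Zone III, w=120) → cum 270
  mile 26 (Zone IV, w=90) → cum 360
  mile 29 (Zone VII, w=100) → cum 460  ≥ 411 → median here
  mile 35 (Zone I, w=7) → cum 467
  mile 43 (Zone II, w=80) → cum 547
  mile 48 (Zone VI, w=275) → cum 822
Optimal location: mile 29.

x = 29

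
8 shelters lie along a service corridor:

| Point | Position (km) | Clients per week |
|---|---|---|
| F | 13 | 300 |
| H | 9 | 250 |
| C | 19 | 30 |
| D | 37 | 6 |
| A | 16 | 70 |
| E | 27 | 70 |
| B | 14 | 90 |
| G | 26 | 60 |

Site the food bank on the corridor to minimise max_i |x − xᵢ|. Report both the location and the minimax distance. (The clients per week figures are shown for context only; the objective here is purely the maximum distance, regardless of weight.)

location 23, max distance 14

The 1-center on a line is the midpoint of the two extreme points: leftmost at 9, rightmost at 37.
Optimal location = (9 + 37)/2 = 23; maximum distance = (37 − 9)/2 = 14.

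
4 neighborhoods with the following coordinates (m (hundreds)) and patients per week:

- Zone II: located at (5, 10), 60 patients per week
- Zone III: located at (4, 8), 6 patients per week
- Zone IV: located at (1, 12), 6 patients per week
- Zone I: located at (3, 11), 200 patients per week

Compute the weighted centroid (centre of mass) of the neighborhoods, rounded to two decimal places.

The minimiser of Σwᵢ‖p−pᵢ‖² is the weighted centroid p* = (Σwᵢpᵢ)/(Σwᵢ).
Σwᵢ = 272.
Σwᵢxᵢ = 60·5 + 6·4 + 6·1 + 200·3 = 930.
Σwᵢyᵢ = 60·10 + 6·8 + 6·12 + 200·11 = 2920.
x* = 930/272 = 3.42, y* = 2920/272 = 10.74.

(3.42, 10.74)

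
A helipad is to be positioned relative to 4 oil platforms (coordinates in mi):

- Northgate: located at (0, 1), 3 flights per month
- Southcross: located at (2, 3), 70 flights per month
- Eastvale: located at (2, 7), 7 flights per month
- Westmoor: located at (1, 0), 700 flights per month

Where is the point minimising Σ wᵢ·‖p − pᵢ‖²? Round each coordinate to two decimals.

The minimiser of Σwᵢ‖p−pᵢ‖² is the weighted centroid p* = (Σwᵢpᵢ)/(Σwᵢ).
Σwᵢ = 780.
Σwᵢxᵢ = 3·0 + 70·2 + 7·2 + 700·1 = 854.
Σwᵢyᵢ = 3·1 + 70·3 + 7·7 + 700·0 = 262.
x* = 854/780 = 1.09, y* = 262/780 = 0.34.

(1.09, 0.34)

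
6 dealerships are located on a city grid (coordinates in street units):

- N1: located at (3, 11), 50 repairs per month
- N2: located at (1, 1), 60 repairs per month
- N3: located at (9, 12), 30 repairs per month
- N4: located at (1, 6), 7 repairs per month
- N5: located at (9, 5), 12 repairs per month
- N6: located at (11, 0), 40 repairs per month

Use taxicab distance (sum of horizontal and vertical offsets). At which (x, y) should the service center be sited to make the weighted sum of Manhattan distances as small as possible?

Manhattan distance separates: Σwᵢ(|x−xᵢ|+|y−yᵢ|) = Σwᵢ|x−xᵢ| + Σwᵢ|y−yᵢ|, so x and y are optimised independently as 1-D weighted medians.
Total weight W = 199; half = 99.5.
x-coordinate, sorted with cumulative weight:
  x=1 (N2, w=60) cum 60
  x=1 (N4, w=7) cum 67
  x=3 (N1, w=50) cum 117  ← median
  x=9 (N3, w=30) cum 147
  x=9 (N5, w=12) cum 159
  x=11 (N6, w=40) cum 199
⇒ x* = 3
y-coordinate, sorted with cumulative weight:
  y=0 (N6, w=40) cum 40
  y=1 (N2, w=60) cum 100  ← median
  y=5 (N5, w=12) cum 112
  y=6 (N4, w=7) cum 119
  y=11 (N1, w=50) cum 169
  y=12 (N3, w=30) cum 199
⇒ y* = 1

(3, 1)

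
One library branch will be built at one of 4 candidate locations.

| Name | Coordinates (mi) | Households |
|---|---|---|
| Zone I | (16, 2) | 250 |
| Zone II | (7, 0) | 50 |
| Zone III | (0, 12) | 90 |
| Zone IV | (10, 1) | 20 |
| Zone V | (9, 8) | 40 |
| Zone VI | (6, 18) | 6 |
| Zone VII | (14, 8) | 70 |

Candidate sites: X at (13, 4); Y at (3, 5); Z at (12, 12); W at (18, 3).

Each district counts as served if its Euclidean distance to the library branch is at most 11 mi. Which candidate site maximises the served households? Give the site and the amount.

Coverage radius r = 11 mi; a point is covered iff (Δx)²+(Δy)² ≤ 11² = 121.
  X (13, 4): covers {Zone I, Zone II, Zone IV, Zone V, Zone VII} → 430
  Y (3, 5): covers {Zone II, Zone III, Zone IV, Zone V} → 200
  Z (12, 12): covers {Zone I, Zone V, Zone VI, Zone VII} → 366
  W (18, 3): covers {Zone I, Zone IV, Zone V, Zone VII} → 380
Maximum coverage at X: 430 households.

X, covering 430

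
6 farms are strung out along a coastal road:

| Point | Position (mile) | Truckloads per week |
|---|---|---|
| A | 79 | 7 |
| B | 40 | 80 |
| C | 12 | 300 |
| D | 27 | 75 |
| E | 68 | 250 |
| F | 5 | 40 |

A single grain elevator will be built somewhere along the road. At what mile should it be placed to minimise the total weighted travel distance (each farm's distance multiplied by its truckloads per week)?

x = 27

For a sum of weighted absolute distances on a line, the optimum is the weighted median (not the mean). Total weight W = 752; half-weight = 376.
Sort by position and accumulate weight:
  mile 5 (F, w=40) → cum 40
  mile 12 (C, w=300) → cum 340
  mile 27 (D, w=75) → cum 415  ≥ 376 → median here
  mile 40 (B, w=80) → cum 495
  mile 68 (E, w=250) → cum 745
  mile 79 (A, w=7) → cum 752
Optimal location: mile 27.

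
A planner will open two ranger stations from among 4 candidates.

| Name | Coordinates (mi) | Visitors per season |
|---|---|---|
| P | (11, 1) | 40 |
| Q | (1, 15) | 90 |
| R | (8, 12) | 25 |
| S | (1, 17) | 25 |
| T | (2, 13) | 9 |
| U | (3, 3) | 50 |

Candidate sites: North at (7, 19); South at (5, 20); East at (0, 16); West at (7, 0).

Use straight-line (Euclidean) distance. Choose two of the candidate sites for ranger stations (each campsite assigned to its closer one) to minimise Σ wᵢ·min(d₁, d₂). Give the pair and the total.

Evaluate every pair (each demand assigned to the nearer of the two):
  {East, West}: total = 833.6
  {South, West}: total = 1398.3
  {North, West}: total = 1469.1
  {North, East}: total = 1776.5
  {South, East}: total = 1819.8
  {North, South}: total = 2508.8
Best pair: {East, West} with total 833.6.

{East, West}, total 833.6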